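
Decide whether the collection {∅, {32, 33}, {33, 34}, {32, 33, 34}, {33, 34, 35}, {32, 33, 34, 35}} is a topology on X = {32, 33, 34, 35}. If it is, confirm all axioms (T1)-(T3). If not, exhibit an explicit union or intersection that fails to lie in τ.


τ is NOT a topology on X.

Axiom (T1): ∅ ∈ τ? Yes; X ∈ τ? Yes.
Axiom (T2/T3): check pairwise unions and intersections of members of τ.
Counterexample for (T3): {32, 33} ∩ {33, 34} = {33} ∉ τ. Therefore τ is NOT a topology.


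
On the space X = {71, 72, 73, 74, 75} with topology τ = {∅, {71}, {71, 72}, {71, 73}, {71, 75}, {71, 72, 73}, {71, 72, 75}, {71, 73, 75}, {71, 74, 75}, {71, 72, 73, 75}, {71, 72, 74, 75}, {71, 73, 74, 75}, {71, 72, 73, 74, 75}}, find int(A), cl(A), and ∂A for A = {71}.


int(A) = {71}, cl(A) = {71, 72, 73, 74, 75}, ∂A = {72, 73, 74, 75}.

Closed sets in (X, τ) are complements of opens:
  closed(X, τ) = {∅, {72}, {73}, {74}, {72, 73}, {72, 74}, {73, 74}, {74, 75}, {72, 73, 74}, {72, 74, 75}, {73, 74, 75}, {72, 73, 74, 75}, {71, 72, 73, 74, 75}}.
int(A) = ⋃ {U ∈ τ : U ⊆ A}. Opens contained in A: ∅, {71}.
Taking the union of these: int(A) = {71}.
cl(A) = ⋂ {C closed : A ⊆ C}. Closed sets containing A: {71, 72, 73, 74, 75}.
Intersecting these: cl(A) = {71, 72, 73, 74, 75}.
∂A = cl(A) ∖ int(A) = {71, 72, 73, 74, 75} ∖ {71} = {72, 73, 74, 75}.


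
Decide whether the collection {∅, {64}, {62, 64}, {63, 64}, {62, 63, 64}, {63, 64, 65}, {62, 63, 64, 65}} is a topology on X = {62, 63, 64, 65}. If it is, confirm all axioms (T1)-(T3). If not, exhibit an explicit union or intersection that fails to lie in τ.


τ IS a topology on X.

Axiom (T1): ∅ ∈ τ? Yes; X ∈ τ? Yes.
Axiom (T2/T3): check pairwise unions and intersections of members of τ.
All pairwise intersections and unions checked — each lies in τ. Therefore τ satisfies (T1), (T2), (T3): it IS a topology on X.


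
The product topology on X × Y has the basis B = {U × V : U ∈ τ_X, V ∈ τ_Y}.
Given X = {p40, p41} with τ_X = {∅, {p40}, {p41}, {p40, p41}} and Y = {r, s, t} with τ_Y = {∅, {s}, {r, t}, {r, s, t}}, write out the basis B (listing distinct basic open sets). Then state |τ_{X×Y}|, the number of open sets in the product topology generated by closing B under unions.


Basis B = {∅ × ∅, {p40} × {s}, {p41} × {s}, {p40} × {r, t}, {p40, p41} × {s}, {p41} × {r, t}, {p40} × {r, s, t}, {p41} × {r, s, t}, {p40, p41} × {r, t}, {p40, p41} × {r, s, t}}; |τ_{X×Y}| = 16.

Enumerate products U × V with U ∈ τ_X, V ∈ τ_Y (deduplicated):
  ∅ × ∅ = {} (∅)
  {p40} × {s} = {(p40,s)}
  {p41} × {s} = {(p41,s)}
  {p40} × {r, t} = {(p40,r), (p40,t)}
  {p40, p41} × {s} = {(p40,s), (p41,s)}
  {p41} × {r, t} = {(p41,r), (p41,t)}
  {p40} × {r, s, t} = {(p40,r), (p40,s), (p40,t)}
  {p41} × {r, s, t} = {(p41,r), (p41,s), (p41,t)}
  {p40, p41} × {r, t} = {(p40,r), (p40,t), (p41,r), (p41,t)}
  {p40, p41} × {r, s, t} = {(p40,r), (p40,s), (p40,t), (p41,r), (p41,s), (p41,t)}
These 10 distinct sets form the basis B.
Close under arbitrary unions to get τ_{X×Y}; counting gives |τ_{X×Y}| = 16.


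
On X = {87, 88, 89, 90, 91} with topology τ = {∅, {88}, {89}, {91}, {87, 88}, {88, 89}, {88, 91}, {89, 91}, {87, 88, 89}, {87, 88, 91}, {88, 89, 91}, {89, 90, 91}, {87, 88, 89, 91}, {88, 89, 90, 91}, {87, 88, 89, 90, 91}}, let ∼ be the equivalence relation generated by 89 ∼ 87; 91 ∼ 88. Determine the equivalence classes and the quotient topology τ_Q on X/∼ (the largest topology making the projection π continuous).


X/∼ = {[87=89], [88=91], [90]}; |τ_Q| = 4.

Equivalence classes: [87=89], [88=91], [90].
Quotient map π: X → X/∼ sends 87 ↦ [87=89], 88 ↦ [88=91], 89 ↦ [87=89], 90 ↦ [90], 91 ↦ [88=91].
For each subset V ⊆ X/∼, compute π^{-1}(V) ⊆ X and check whether π^{-1}(V) ∈ τ. V is open in τ_Q iff π^{-1}(V) ∈ τ.
  V = {}: π^{-1}(V) = ∅ ∈ τ ✓.
  V = {[87=89]}: π^{-1}(V) = {87, 89} ∉ τ ✗.
  V = {[88=91]}: π^{-1}(V) = {88, 91} ∈ τ ✓.
  V = {[87=89], [88=91]}: π^{-1}(V) = {87, 88, 89, 91} ∈ τ ✓.
  V = {[90]}: π^{-1}(V) = {90} ∉ τ ✗.
  V = {[87=89], [90]}: π^{-1}(V) = {87, 89, 90} ∉ τ ✗.
  V = {[88=91], [90]}: π^{-1}(V) = {88, 90, 91} ∉ τ ✗.
  V = {[87=89], [88=91], [90]}: π^{-1}(V) = {87, 88, 89, 90, 91} ∈ τ ✓.
Open sets in the quotient: τ_Q = {{}, {[88=91]}, {[87=89], [88=91]}, {[87=89], [88=91], [90]}} (4 elements).


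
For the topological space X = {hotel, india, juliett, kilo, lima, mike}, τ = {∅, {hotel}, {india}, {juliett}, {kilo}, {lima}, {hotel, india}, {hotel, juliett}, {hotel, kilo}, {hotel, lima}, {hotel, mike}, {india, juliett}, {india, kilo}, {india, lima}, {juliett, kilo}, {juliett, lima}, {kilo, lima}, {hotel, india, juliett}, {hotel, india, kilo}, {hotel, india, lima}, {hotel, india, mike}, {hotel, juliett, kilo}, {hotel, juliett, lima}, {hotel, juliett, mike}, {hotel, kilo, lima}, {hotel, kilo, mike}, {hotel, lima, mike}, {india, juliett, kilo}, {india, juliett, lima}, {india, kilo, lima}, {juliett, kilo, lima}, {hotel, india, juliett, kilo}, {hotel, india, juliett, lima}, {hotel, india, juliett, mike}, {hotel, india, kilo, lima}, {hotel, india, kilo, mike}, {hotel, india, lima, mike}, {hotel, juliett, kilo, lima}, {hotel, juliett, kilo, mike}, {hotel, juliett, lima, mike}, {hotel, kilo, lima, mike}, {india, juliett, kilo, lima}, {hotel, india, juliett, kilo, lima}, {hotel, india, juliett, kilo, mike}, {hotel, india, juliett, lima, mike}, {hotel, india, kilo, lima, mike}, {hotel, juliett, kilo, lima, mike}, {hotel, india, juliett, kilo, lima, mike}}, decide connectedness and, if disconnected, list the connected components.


(X, τ) is disconnected; components = [{india}, {juliett}, {kilo}, {lima}, {hotel, mike}].

Find clopen sets (U ∈ τ with X ∖ U ∈ τ):
  U = ∅, X ∖ U = {hotel, india, juliett, kilo, lima, mike} — both open, so U is clopen.
  U = {india}, X ∖ U = {hotel, juliett, kilo, lima, mike} — both open, so U is clopen.
  U = {juliett}, X ∖ U = {hotel, india, kilo, lima, mike} — both open, so U is clopen.
  U = {kilo}, X ∖ U = {hotel, india, juliett, lima, mike} — both open, so U is clopen.
  U = {lima}, X ∖ U = {hotel, india, juliett, kilo, mike} — both open, so U is clopen.
  U = {hotel, mike}, X ∖ U = {india, juliett, kilo, lima} — both open, so U is clopen.
  U = {india, juliett}, X ∖ U = {hotel, kilo, lima, mike} — both open, so U is clopen.
  U = {india, kilo}, X ∖ U = {hotel, juliett, lima, mike} — both open, so U is clopen.
  U = {india, lima}, X ∖ U = {hotel, juliett, kilo, mike} — both open, so U is clopen.
  U = {juliett, kilo}, X ∖ U = {hotel, india, lima, mike} — both open, so U is clopen.
  U = {juliett, lima}, X ∖ U = {hotel, india, kilo, mike} — both open, so U is clopen.
  U = {kilo, lima}, X ∖ U = {hotel, india, juliett, mike} — both open, so U is clopen.
  U = {hotel, india, mike}, X ∖ U = {juliett, kilo, lima} — both open, so U is clopen.
  U = {hotel, juliett, mike}, X ∖ U = {india, kilo, lima} — both open, so U is clopen.
  U = {hotel, kilo, mike}, X ∖ U = {india, juliett, lima} — both open, so U is clopen.
  U = {hotel, lima, mike}, X ∖ U = {india, juliett, kilo} — both open, so U is clopen.
  U = {india, juliett, kilo}, X ∖ U = {hotel, lima, mike} — both open, so U is clopen.
  U = {india, juliett, lima}, X ∖ U = {hotel, kilo, mike} — both open, so U is clopen.
  U = {india, kilo, lima}, X ∖ U = {hotel, juliett, mike} — both open, so U is clopen.
  U = {juliett, kilo, lima}, X ∖ U = {hotel, india, mike} — both open, so U is clopen.
  U = {hotel, india, juliett, mike}, X ∖ U = {kilo, lima} — both open, so U is clopen.
  U = {hotel, india, kilo, mike}, X ∖ U = {juliett, lima} — both open, so U is clopen.
  U = {hotel, india, lima, mike}, X ∖ U = {juliett, kilo} — both open, so U is clopen.
  U = {hotel, juliett, kilo, mike}, X ∖ U = {india, lima} — both open, so U is clopen.
  U = {hotel, juliett, lima, mike}, X ∖ U = {india, kilo} — both open, so U is clopen.
  U = {hotel, kilo, lima, mike}, X ∖ U = {india, juliett} — both open, so U is clopen.
  U = {india, juliett, kilo, lima}, X ∖ U = {hotel, mike} — both open, so U is clopen.
  U = {hotel, india, juliett, kilo, mike}, X ∖ U = {lima} — both open, so U is clopen.
  U = {hotel, india, juliett, lima, mike}, X ∖ U = {kilo} — both open, so U is clopen.
  U = {hotel, india, kilo, lima, mike}, X ∖ U = {juliett} — both open, so U is clopen.
  U = {hotel, juliett, kilo, lima, mike}, X ∖ U = {india} — both open, so U is clopen.
  U = {hotel, india, juliett, kilo, lima, mike}, X ∖ U = ∅ — both open, so U is clopen.
Nontrivial clopen(s) exist: e.g. {hotel, india, juliett, lima, mike}. So (X, τ) is disconnected.
Compute connected components by grouping points that agree on all clopens:
  component: {india}
  component: {juliett}
  component: {kilo}
  component: {lima}
  component: {hotel, mike}


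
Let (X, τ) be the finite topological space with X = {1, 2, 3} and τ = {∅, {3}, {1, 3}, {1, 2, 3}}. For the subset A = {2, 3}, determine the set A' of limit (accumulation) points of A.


A' = {1, 2}

For each x ∈ X, list the open sets U ∈ τ with x ∈ U, then check whether U ∩ (A ∖ {x}) ≠ ∅ for every such U.
  x = 1: opens ∋ x are {1, 3}, {1, 2, 3}; each meets A ∖ {1}, so x IS a limit point.
  x = 2: opens ∋ x are {1, 2, 3}; each meets A ∖ {2}, so x IS a limit point.
  x = 3: open {3} ∋ x has {3} ∩ (A ∖ {3}) = ∅, so x is NOT a limit point.
Collecting: A' = {1, 2}.


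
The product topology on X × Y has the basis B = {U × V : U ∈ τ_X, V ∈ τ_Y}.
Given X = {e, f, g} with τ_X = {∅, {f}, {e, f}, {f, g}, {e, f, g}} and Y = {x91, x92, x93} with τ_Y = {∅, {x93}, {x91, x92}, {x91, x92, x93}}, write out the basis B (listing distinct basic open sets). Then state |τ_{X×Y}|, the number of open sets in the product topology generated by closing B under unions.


Basis B = {∅ × ∅, {f} × {x93}, {e, f} × {x93}, {f} × {x91, x92}, {f, g} × {x93}, {e, f, g} × {x93}, {f} × {x91, x92, x93}, {e, f} × {x91, x92}, {f, g} × {x91, x92}, {e, f} × {x91, x92, x93}, {e, f, g} × {x91, x92}, {f, g} × {x91, x92, x93}, {e, f, g} × {x91, x92, x93}}; |τ_{X×Y}| = 25.

Enumerate products U × V with U ∈ τ_X, V ∈ τ_Y (deduplicated):
  ∅ × ∅ = {} (∅)
  {f} × {x93} = {(f,x93)}
  {e, f} × {x93} = {(e,x93), (f,x93)}
  {f} × {x91, x92} = {(f,x91), (f,x92)}
  {f, g} × {x93} = {(f,x93), (g,x93)}
  {e, f, g} × {x93} = {(e,x93), (f,x93), (g,x93)}
  {f} × {x91, x92, x93} = {(f,x91), (f,x92), (f,x93)}
  {e, f} × {x91, x92} = {(e,x91), (e,x92), (f,x91), (f,x92)}
  {f, g} × {x91, x92} = {(f,x91), (f,x92), (g,x91), (g,x92)}
  {e, f} × {x91, x92, x93} = {(e,x91), (e,x92), (e,x93), (f,x91), (f,x92), (f,x93)}
  {e, f, g} × {x91, x92} = {(e,x91), (e,x92), (f,x91), (f,x92), (g,x91), (g,x92)}
  {f, g} × {x91, x92, x93} = {(f,x91), (f,x92), (f,x93), (g,x91), (g,x92), (g,x93)}
  {e, f, g} × {x91, x92, x93} = {(e,x91), (e,x92), (e,x93), (f,x91), (f,x92), (f,x93), (g,x91), (g,x92), (g,x93)}
These 13 distinct sets form the basis B.
Close under arbitrary unions to get τ_{X×Y}; counting gives |τ_{X×Y}| = 25.


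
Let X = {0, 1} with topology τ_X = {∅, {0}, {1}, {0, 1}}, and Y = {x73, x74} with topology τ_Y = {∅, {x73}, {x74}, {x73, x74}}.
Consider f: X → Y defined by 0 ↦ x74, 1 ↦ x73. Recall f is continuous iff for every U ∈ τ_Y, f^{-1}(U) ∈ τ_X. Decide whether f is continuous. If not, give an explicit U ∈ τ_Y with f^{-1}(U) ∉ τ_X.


f IS continuous.

Compute f^{-1}(U) for each U ∈ τ_Y:
  U = ∅: f^{-1}(U) = ∅ ∈ τ_X ✓.
  U = {x73}: f^{-1}(U) = {1} ∈ τ_X ✓.
  U = {x74}: f^{-1}(U) = {0} ∈ τ_X ✓.
  U = {x73, x74}: f^{-1}(U) = {0, 1} ∈ τ_X ✓.
Every preimage lies in τ_X, so f IS continuous.


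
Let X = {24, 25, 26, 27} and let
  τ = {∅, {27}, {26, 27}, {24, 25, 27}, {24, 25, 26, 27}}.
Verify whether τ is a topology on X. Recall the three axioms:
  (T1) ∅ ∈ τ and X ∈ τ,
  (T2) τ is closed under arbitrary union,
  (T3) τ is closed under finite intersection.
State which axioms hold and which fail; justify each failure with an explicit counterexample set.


τ IS a topology on X.

Axiom (T1): ∅ ∈ τ? Yes; X ∈ τ? Yes.
Axiom (T2/T3): check pairwise unions and intersections of members of τ.
All pairwise intersections and unions checked — each lies in τ. Therefore τ satisfies (T1), (T2), (T3): it IS a topology on X.


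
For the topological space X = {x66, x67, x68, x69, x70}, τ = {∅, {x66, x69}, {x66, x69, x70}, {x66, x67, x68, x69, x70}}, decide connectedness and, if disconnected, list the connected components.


(X, τ) is connected.

Find clopen sets (U ∈ τ with X ∖ U ∈ τ):
  U = ∅, X ∖ U = {x66, x67, x68, x69, x70} — both open, so U is clopen.
  U = {x66, x67, x68, x69, x70}, X ∖ U = ∅ — both open, so U is clopen.
Only trivial clopens (∅ and X) exist, so (X, τ) is connected.
Compute connected components by grouping points that agree on all clopens:
  component: {x66, x67, x68, x69, x70}


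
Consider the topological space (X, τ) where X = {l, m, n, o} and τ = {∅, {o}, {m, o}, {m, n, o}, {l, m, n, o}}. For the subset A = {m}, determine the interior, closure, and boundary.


int(A) = ∅, cl(A) = {l, m, n}, ∂A = {l, m, n}.

Closed sets in (X, τ) are complements of opens:
  closed(X, τ) = {∅, {l}, {l, n}, {l, m, n}, {l, m, n, o}}.
int(A) = ⋃ {U ∈ τ : U ⊆ A}. Opens contained in A: ∅.
Taking the union of these: int(A) = ∅.
cl(A) = ⋂ {C closed : A ⊆ C}. Closed sets containing A: {l, m, n}, {l, m, n, o}.
Intersecting these: cl(A) = {l, m, n}.
∂A = cl(A) ∖ int(A) = {l, m, n} ∖ ∅ = {l, m, n}.


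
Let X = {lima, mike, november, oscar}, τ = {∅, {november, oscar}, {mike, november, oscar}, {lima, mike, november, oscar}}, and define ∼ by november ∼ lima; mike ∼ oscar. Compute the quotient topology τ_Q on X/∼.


X/∼ = {[lima=november], [mike=oscar]}; |τ_Q| = 2.

Equivalence classes: [lima=november], [mike=oscar].
Quotient map π: X → X/∼ sends lima ↦ [lima=november], mike ↦ [mike=oscar], november ↦ [lima=november], oscar ↦ [mike=oscar].
For each subset V ⊆ X/∼, compute π^{-1}(V) ⊆ X and check whether π^{-1}(V) ∈ τ. V is open in τ_Q iff π^{-1}(V) ∈ τ.
  V = {}: π^{-1}(V) = ∅ ∈ τ ✓.
  V = {[lima=november]}: π^{-1}(V) = {lima, november} ∉ τ ✗.
  V = {[mike=oscar]}: π^{-1}(V) = {mike, oscar} ∉ τ ✗.
  V = {[lima=november], [mike=oscar]}: π^{-1}(V) = {lima, mike, november, oscar} ∈ τ ✓.
Open sets in the quotient: τ_Q = {{}, {[lima=november], [mike=oscar]}} (2 elements).


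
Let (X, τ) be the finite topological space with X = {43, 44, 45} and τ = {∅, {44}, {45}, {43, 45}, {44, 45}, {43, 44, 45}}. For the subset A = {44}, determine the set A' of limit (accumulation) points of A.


A' = ∅

For each x ∈ X, list the open sets U ∈ τ with x ∈ U, then check whether U ∩ (A ∖ {x}) ≠ ∅ for every such U.
  x = 43: open {43, 45} ∋ x has {43, 45} ∩ (A ∖ {43}) = ∅, so x is NOT a limit point.
  x = 44: open {44} ∋ x has {44} ∩ (A ∖ {44}) = ∅, so x is NOT a limit point.
  x = 45: open {45} ∋ x has {45} ∩ (A ∖ {45}) = ∅, so x is NOT a limit point.
Collecting: A' = ∅.


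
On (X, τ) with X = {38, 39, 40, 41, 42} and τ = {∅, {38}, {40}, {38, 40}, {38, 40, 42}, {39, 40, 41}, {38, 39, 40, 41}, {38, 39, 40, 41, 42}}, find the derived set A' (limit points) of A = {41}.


A' = {39}

For each x ∈ X, list the open sets U ∈ τ with x ∈ U, then check whether U ∩ (A ∖ {x}) ≠ ∅ for every such U.
  x = 38: open {38} ∋ x has {38} ∩ (A ∖ {38}) = ∅, so x is NOT a limit point.
  x = 39: opens ∋ x are {39, 40, 41}, {38, 39, 40, 41}, {38, 39, 40, 41, 42}; each meets A ∖ {39}, so x IS a limit point.
  x = 40: open {40} ∋ x has {40} ∩ (A ∖ {40}) = ∅, so x is NOT a limit point.
  x = 41: open {39, 40, 41} ∋ x has {39, 40, 41} ∩ (A ∖ {41}) = ∅, so x is NOT a limit point.
  x = 42: open {38, 40, 42} ∋ x has {38, 40, 42} ∩ (A ∖ {42}) = ∅, so x is NOT a limit point.
Collecting: A' = {39}.


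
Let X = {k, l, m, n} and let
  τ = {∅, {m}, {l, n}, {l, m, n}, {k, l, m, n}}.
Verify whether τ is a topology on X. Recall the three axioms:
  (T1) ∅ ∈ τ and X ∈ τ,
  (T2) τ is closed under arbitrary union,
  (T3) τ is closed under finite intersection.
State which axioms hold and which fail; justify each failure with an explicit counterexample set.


τ IS a topology on X.

Axiom (T1): ∅ ∈ τ? Yes; X ∈ τ? Yes.
Axiom (T2/T3): check pairwise unions and intersections of members of τ.
All pairwise intersections and unions checked — each lies in τ. Therefore τ satisfies (T1), (T2), (T3): it IS a topology on X.


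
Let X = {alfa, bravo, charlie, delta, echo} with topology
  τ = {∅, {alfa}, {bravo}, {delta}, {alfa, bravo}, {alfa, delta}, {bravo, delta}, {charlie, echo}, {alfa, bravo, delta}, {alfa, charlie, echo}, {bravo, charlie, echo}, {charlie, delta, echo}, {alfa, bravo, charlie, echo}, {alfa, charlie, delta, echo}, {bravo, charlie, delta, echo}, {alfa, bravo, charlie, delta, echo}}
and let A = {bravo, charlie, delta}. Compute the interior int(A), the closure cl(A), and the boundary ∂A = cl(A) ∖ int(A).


int(A) = {bravo, delta}, cl(A) = {bravo, charlie, delta, echo}, ∂A = {charlie, echo}.

Closed sets in (X, τ) are complements of opens:
  closed(X, τ) = {∅, {alfa}, {bravo}, {delta}, {alfa, bravo}, {alfa, delta}, {bravo, delta}, {charlie, echo}, {alfa, bravo, delta}, {alfa, charlie, echo}, {bravo, charlie, echo}, {charlie, delta, echo}, {alfa, bravo, charlie, echo}, {alfa, charlie, delta, echo}, {bravo, charlie, delta, echo}, {alfa, bravo, charlie, delta, echo}}.
int(A) = ⋃ {U ∈ τ : U ⊆ A}. Opens contained in A: ∅, {bravo}, {delta}, {bravo, delta}.
Taking the union of these: int(A) = {bravo, delta}.
cl(A) = ⋂ {C closed : A ⊆ C}. Closed sets containing A: {bravo, charlie, delta, echo}, {alfa, bravo, charlie, delta, echo}.
Intersecting these: cl(A) = {bravo, charlie, delta, echo}.
∂A = cl(A) ∖ int(A) = {bravo, charlie, delta, echo} ∖ {bravo, delta} = {charlie, echo}.


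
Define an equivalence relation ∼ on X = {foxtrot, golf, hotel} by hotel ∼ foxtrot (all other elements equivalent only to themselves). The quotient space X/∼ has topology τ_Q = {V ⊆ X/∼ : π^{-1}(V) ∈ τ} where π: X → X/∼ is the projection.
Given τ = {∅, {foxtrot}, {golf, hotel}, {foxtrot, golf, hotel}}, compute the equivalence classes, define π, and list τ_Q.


X/∼ = {[foxtrot=hotel], [golf]}; |τ_Q| = 2.

Equivalence classes: [foxtrot=hotel], [golf].
Quotient map π: X → X/∼ sends foxtrot ↦ [foxtrot=hotel], golf ↦ [golf], hotel ↦ [foxtrot=hotel].
For each subset V ⊆ X/∼, compute π^{-1}(V) ⊆ X and check whether π^{-1}(V) ∈ τ. V is open in τ_Q iff π^{-1}(V) ∈ τ.
  V = {}: π^{-1}(V) = ∅ ∈ τ ✓.
  V = {[foxtrot=hotel]}: π^{-1}(V) = {foxtrot, hotel} ∉ τ ✗.
  V = {[golf]}: π^{-1}(V) = {golf} ∉ τ ✗.
  V = {[foxtrot=hotel], [golf]}: π^{-1}(V) = {foxtrot, golf, hotel} ∈ τ ✓.
Open sets in the quotient: τ_Q = {{}, {[foxtrot=hotel], [golf]}} (2 elements).


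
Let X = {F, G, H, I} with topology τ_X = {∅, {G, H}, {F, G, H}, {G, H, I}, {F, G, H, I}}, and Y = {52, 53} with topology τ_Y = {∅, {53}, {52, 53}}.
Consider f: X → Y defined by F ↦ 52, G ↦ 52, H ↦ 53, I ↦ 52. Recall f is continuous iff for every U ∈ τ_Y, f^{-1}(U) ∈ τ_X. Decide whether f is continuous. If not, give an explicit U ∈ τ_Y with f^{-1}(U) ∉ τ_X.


f is NOT continuous.

Compute f^{-1}(U) for each U ∈ τ_Y:
  U = ∅: f^{-1}(U) = ∅ ∈ τ_X ✓.
  U = {53}: f^{-1}(U) = {H} ∉ τ_X ✗.
  U = {52, 53}: f^{-1}(U) = {F, G, H, I} ∈ τ_X ✓.
Found U = {53} with f^{-1}(U) = {H} not in τ_X. Therefore f is NOT continuous.


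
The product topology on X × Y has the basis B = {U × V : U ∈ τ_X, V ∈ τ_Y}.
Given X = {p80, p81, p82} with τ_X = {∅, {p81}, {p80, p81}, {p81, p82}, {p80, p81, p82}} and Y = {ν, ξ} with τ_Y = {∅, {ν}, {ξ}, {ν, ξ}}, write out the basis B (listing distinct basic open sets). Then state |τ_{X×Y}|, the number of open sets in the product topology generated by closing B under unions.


Basis B = {∅ × ∅, {p81} × {ν}, {p81} × {ξ}, {p80, p81} × {ν}, {p80, p81} × {ξ}, {p81} × {ν, ξ}, {p81, p82} × {ν}, {p81, p82} × {ξ}, {p80, p81, p82} × {ν}, {p80, p81, p82} × {ξ}, {p80, p81} × {ν, ξ}, {p81, p82} × {ν, ξ}, {p80, p81, p82} × {ν, ξ}}; |τ_{X×Y}| = 25.

Enumerate products U × V with U ∈ τ_X, V ∈ τ_Y (deduplicated):
  ∅ × ∅ = {} (∅)
  {p81} × {ν} = {(p81,ν)}
  {p81} × {ξ} = {(p81,ξ)}
  {p80, p81} × {ν} = {(p80,ν), (p81,ν)}
  {p80, p81} × {ξ} = {(p80,ξ), (p81,ξ)}
  {p81} × {ν, ξ} = {(p81,ν), (p81,ξ)}
  {p81, p82} × {ν} = {(p81,ν), (p82,ν)}
  {p81, p82} × {ξ} = {(p81,ξ), (p82,ξ)}
  {p80, p81, p82} × {ν} = {(p80,ν), (p81,ν), (p82,ν)}
  {p80, p81, p82} × {ξ} = {(p80,ξ), (p81,ξ), (p82,ξ)}
  {p80, p81} × {ν, ξ} = {(p80,ν), (p80,ξ), (p81,ν), (p81,ξ)}
  {p81, p82} × {ν, ξ} = {(p81,ν), (p81,ξ), (p82,ν), (p82,ξ)}
  {p80, p81, p82} × {ν, ξ} = {(p80,ν), (p80,ξ), (p81,ν), (p81,ξ), (p82,ν), (p82,ξ)}
These 13 distinct sets form the basis B.
Close under arbitrary unions to get τ_{X×Y}; counting gives |τ_{X×Y}| = 25.


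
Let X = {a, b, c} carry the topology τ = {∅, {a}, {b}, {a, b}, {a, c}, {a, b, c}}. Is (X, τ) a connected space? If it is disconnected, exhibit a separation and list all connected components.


(X, τ) is disconnected; components = [{b}, {a, c}].

Find clopen sets (U ∈ τ with X ∖ U ∈ τ):
  U = ∅, X ∖ U = {a, b, c} — both open, so U is clopen.
  U = {b}, X ∖ U = {a, c} — both open, so U is clopen.
  U = {a, c}, X ∖ U = {b} — both open, so U is clopen.
  U = {a, b, c}, X ∖ U = ∅ — both open, so U is clopen.
Nontrivial clopen(s) exist: e.g. {a, c}. So (X, τ) is disconnected.
Compute connected components by grouping points that agree on all clopens:
  component: {b}
  component: {a, c}


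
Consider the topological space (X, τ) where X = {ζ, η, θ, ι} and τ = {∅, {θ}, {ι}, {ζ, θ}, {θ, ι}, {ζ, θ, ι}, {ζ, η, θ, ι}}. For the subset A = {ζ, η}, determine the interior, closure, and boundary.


int(A) = ∅, cl(A) = {ζ, η}, ∂A = {ζ, η}.

Closed sets in (X, τ) are complements of opens:
  closed(X, τ) = {∅, {η}, {ζ, η}, {η, ι}, {ζ, η, θ}, {ζ, η, ι}, {ζ, η, θ, ι}}.
int(A) = ⋃ {U ∈ τ : U ⊆ A}. Opens contained in A: ∅.
Taking the union of these: int(A) = ∅.
cl(A) = ⋂ {C closed : A ⊆ C}. Closed sets containing A: {ζ, η}, {ζ, η, θ}, {ζ, η, ι}, {ζ, η, θ, ι}.
Intersecting these: cl(A) = {ζ, η}.
∂A = cl(A) ∖ int(A) = {ζ, η} ∖ ∅ = {ζ, η}.


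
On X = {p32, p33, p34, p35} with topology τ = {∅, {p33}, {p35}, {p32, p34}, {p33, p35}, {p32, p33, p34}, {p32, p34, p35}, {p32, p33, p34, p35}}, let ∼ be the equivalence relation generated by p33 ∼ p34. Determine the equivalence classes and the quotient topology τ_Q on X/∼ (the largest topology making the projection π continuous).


X/∼ = {[p32], [p33=p34], [p35]}; |τ_Q| = 4.

Equivalence classes: [p32], [p33=p34], [p35].
Quotient map π: X → X/∼ sends p32 ↦ [p32], p33 ↦ [p33=p34], p34 ↦ [p33=p34], p35 ↦ [p35].
For each subset V ⊆ X/∼, compute π^{-1}(V) ⊆ X and check whether π^{-1}(V) ∈ τ. V is open in τ_Q iff π^{-1}(V) ∈ τ.
  V = {}: π^{-1}(V) = ∅ ∈ τ ✓.
  V = {[p32]}: π^{-1}(V) = {p32} ∉ τ ✗.
  V = {[p33=p34]}: π^{-1}(V) = {p33, p34} ∉ τ ✗.
  V = {[p32], [p33=p34]}: π^{-1}(V) = {p32, p33, p34} ∈ τ ✓.
  V = {[p35]}: π^{-1}(V) = {p35} ∈ τ ✓.
  V = {[p32], [p35]}: π^{-1}(V) = {p32, p35} ∉ τ ✗.
  V = {[p33=p34], [p35]}: π^{-1}(V) = {p33, p34, p35} ∉ τ ✗.
  V = {[p32], [p33=p34], [p35]}: π^{-1}(V) = {p32, p33, p34, p35} ∈ τ ✓.
Open sets in the quotient: τ_Q = {{}, {[p32], [p33=p34]}, {[p35]}, {[p32], [p33=p34], [p35]}} (4 elements).


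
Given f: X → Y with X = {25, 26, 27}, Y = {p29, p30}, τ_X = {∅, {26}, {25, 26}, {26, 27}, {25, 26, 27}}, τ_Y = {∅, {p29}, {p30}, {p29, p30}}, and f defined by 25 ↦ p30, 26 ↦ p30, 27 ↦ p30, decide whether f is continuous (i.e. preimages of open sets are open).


f IS continuous.

Compute f^{-1}(U) for each U ∈ τ_Y:
  U = ∅: f^{-1}(U) = ∅ ∈ τ_X ✓.
  U = {p29}: f^{-1}(U) = ∅ ∈ τ_X ✓.
  U = {p30}: f^{-1}(U) = {25, 26, 27} ∈ τ_X ✓.
  U = {p29, p30}: f^{-1}(U) = {25, 26, 27} ∈ τ_X ✓.
Every preimage lies in τ_X, so f IS continuous.


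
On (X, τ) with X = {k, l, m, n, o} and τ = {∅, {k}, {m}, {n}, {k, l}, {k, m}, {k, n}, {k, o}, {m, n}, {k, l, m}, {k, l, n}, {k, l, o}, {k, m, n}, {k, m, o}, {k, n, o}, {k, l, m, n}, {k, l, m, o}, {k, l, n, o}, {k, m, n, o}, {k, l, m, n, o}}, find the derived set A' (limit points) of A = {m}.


A' = ∅

For each x ∈ X, list the open sets U ∈ τ with x ∈ U, then check whether U ∩ (A ∖ {x}) ≠ ∅ for every such U.
  x = k: open {k} ∋ x has {k} ∩ (A ∖ {k}) = ∅, so x is NOT a limit point.
  x = l: open {k, l} ∋ x has {k, l} ∩ (A ∖ {l}) = ∅, so x is NOT a limit point.
  x = m: open {m} ∋ x has {m} ∩ (A ∖ {m}) = ∅, so x is NOT a limit point.
  x = n: open {n} ∋ x has {n} ∩ (A ∖ {n}) = ∅, so x is NOT a limit point.
  x = o: open {k, o} ∋ x has {k, o} ∩ (A ∖ {o}) = ∅, so x is NOT a limit point.
Collecting: A' = ∅.


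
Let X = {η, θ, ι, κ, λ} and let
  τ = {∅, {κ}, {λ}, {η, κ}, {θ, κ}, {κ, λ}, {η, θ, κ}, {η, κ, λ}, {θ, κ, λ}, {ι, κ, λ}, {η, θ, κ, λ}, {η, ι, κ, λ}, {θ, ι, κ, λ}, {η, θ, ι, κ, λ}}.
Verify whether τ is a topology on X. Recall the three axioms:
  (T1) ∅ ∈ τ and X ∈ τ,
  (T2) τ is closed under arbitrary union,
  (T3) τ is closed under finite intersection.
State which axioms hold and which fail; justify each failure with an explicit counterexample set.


τ IS a topology on X.

Axiom (T1): ∅ ∈ τ? Yes; X ∈ τ? Yes.
Axiom (T2/T3): check pairwise unions and intersections of members of τ.
All pairwise intersections and unions checked — each lies in τ. Therefore τ satisfies (T1), (T2), (T3): it IS a topology on X.


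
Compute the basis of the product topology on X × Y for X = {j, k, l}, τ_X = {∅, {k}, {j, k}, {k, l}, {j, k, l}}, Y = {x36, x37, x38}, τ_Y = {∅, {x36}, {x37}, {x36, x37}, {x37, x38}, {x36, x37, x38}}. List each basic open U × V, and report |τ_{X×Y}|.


Basis B = {∅ × ∅, {k} × {x36}, {k} × {x37}, {j, k} × {x36}, {j, k} × {x37}, {k} × {x36, x37}, {k, l} × {x36}, {k} × {x37, x38}, {k, l} × {x37}, {j, k, l} × {x36}, {j, k, l} × {x37}, {k} × {x36, x37, x38}, {j, k} × {x36, x37}, {j, k} × {x37, x38}, {k, l} × {x36, x37}, {k, l} × {x37, x38}, {j, k} × {x36, x37, x38}, {j, k, l} × {x36, x37}, {j, k, l} × {x37, x38}, {k, l} × {x36, x37, x38}, {j, k, l} × {x36, x37, x38}}; |τ_{X×Y}| = 70.

Enumerate products U × V with U ∈ τ_X, V ∈ τ_Y (deduplicated):
  ∅ × ∅ = {} (∅)
  {k} × {x36} = {(k,x36)}
  {k} × {x37} = {(k,x37)}
  {j, k} × {x36} = {(j,x36), (k,x36)}
  {j, k} × {x37} = {(j,x37), (k,x37)}
  {k} × {x36, x37} = {(k,x36), (k,x37)}
  {k, l} × {x36} = {(k,x36), (l,x36)}
  {k} × {x37, x38} = {(k,x37), (k,x38)}
  {k, l} × {x37} = {(k,x37), (l,x37)}
  {j, k, l} × {x36} = {(j,x36), (k,x36), (l,x36)}
  {j, k, l} × {x37} = {(j,x37), (k,x37), (l,x37)}
  {k} × {x36, x37, x38} = {(k,x36), (k,x37), (k,x38)}
  {j, k} × {x36, x37} = {(j,x36), (j,x37), (k,x36), (k,x37)}
  {j, k} × {x37, x38} = {(j,x37), (j,x38), (k,x37), (k,x38)}
  {k, l} × {x36, x37} = {(k,x36), (k,x37), (l,x36), (l,x37)}
  {k, l} × {x37, x38} = {(k,x37), (k,x38), (l,x37), (l,x38)}
  {j, k} × {x36, x37, x38} = {(j,x36), (j,x37), (j,x38), (k,x36), (k,x37), (k,x38)}
  {j, k, l} × {x36, x37} = {(j,x36), (j,x37), (k,x36), (k,x37), (l,x36), (l,x37)}
  {j, k, l} × {x37, x38} = {(j,x37), (j,x38), (k,x37), (k,x38), (l,x37), (l,x38)}
  {k, l} × {x36, x37, x38} = {(k,x36), (k,x37), (k,x38), (l,x36), (l,x37), (l,x38)}
  {j, k, l} × {x36, x37, x38} = {(j,x36), (j,x37), (j,x38), (k,x36), (k,x37), (k,x38), (l,x36), (l,x37), (l,x38)}
These 21 distinct sets form the basis B.
Close under arbitrary unions to get τ_{X×Y}; counting gives |τ_{X×Y}| = 70.


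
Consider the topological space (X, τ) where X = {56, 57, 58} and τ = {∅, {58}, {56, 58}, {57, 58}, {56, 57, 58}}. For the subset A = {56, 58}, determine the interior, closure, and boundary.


int(A) = {56, 58}, cl(A) = {56, 57, 58}, ∂A = {57}.

Closed sets in (X, τ) are complements of opens:
  closed(X, τ) = {∅, {56}, {57}, {56, 57}, {56, 57, 58}}.
int(A) = ⋃ {U ∈ τ : U ⊆ A}. Opens contained in A: ∅, {58}, {56, 58}.
Taking the union of these: int(A) = {56, 58}.
cl(A) = ⋂ {C closed : A ⊆ C}. Closed sets containing A: {56, 57, 58}.
Intersecting these: cl(A) = {56, 57, 58}.
∂A = cl(A) ∖ int(A) = {56, 57, 58} ∖ {56, 58} = {57}.


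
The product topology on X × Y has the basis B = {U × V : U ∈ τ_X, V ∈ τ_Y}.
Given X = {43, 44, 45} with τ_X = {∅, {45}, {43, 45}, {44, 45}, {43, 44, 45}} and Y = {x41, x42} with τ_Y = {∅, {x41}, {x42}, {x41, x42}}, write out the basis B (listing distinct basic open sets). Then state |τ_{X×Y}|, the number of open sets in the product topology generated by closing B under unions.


Basis B = {∅ × ∅, {45} × {x41}, {45} × {x42}, {43, 45} × {x41}, {43, 45} × {x42}, {44, 45} × {x41}, {44, 45} × {x42}, {45} × {x41, x42}, {43, 44, 45} × {x41}, {43, 44, 45} × {x42}, {43, 45} × {x41, x42}, {44, 45} × {x41, x42}, {43, 44, 45} × {x41, x42}}; |τ_{X×Y}| = 25.

Enumerate products U × V with U ∈ τ_X, V ∈ τ_Y (deduplicated):
  ∅ × ∅ = {} (∅)
  {45} × {x41} = {(45,x41)}
  {45} × {x42} = {(45,x42)}
  {43, 45} × {x41} = {(43,x41), (45,x41)}
  {43, 45} × {x42} = {(43,x42), (45,x42)}
  {44, 45} × {x41} = {(44,x41), (45,x41)}
  {44, 45} × {x42} = {(44,x42), (45,x42)}
  {45} × {x41, x42} = {(45,x41), (45,x42)}
  {43, 44, 45} × {x41} = {(43,x41), (44,x41), (45,x41)}
  {43, 44, 45} × {x42} = {(43,x42), (44,x42), (45,x42)}
  {43, 45} × {x41, x42} = {(43,x41), (43,x42), (45,x41), (45,x42)}
  {44, 45} × {x41, x42} = {(44,x41), (44,x42), (45,x41), (45,x42)}
  {43, 44, 45} × {x41, x42} = {(43,x41), (43,x42), (44,x41), (44,x42), (45,x41), (45,x42)}
These 13 distinct sets form the basis B.
Close under arbitrary unions to get τ_{X×Y}; counting gives |τ_{X×Y}| = 25.


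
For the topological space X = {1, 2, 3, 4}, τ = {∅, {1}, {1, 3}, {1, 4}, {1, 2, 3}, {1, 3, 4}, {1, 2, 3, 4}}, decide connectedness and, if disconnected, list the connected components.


(X, τ) is connected.

Find clopen sets (U ∈ τ with X ∖ U ∈ τ):
  U = ∅, X ∖ U = {1, 2, 3, 4} — both open, so U is clopen.
  U = {1, 2, 3, 4}, X ∖ U = ∅ — both open, so U is clopen.
Only trivial clopens (∅ and X) exist, so (X, τ) is connected.
Compute connected components by grouping points that agree on all clopens:
  component: {1, 2, 3, 4}


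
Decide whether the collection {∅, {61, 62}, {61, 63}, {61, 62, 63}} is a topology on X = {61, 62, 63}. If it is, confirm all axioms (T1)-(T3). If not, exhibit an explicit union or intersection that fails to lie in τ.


τ is NOT a topology on X.

Axiom (T1): ∅ ∈ τ? Yes; X ∈ τ? Yes.
Axiom (T2/T3): check pairwise unions and intersections of members of τ.
Counterexample for (T3): {61, 62} ∩ {61, 63} = {61} ∉ τ. Therefore τ is NOT a topology.


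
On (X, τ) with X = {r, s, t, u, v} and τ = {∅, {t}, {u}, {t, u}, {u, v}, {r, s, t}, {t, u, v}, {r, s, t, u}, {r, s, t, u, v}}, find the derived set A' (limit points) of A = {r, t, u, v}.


A' = {r, s, v}

For each x ∈ X, list the open sets U ∈ τ with x ∈ U, then check whether U ∩ (A ∖ {x}) ≠ ∅ for every such U.
  x = r: opens ∋ x are {r, s, t}, {r, s, t, u}, {r, s, t, u, v}; each meets A ∖ {r}, so x IS a limit point.
  x = s: opens ∋ x are {r, s, t}, {r, s, t, u}, {r, s, t, u, v}; each meets A ∖ {s}, so x IS a limit point.
  x = t: open {t} ∋ x has {t} ∩ (A ∖ {t}) = ∅, so x is NOT a limit point.
  x = u: open {u} ∋ x has {u} ∩ (A ∖ {u}) = ∅, so x is NOT a limit point.
  x = v: opens ∋ x are {u, v}, {t, u, v}, {r, s, t, u, v}; each meets A ∖ {v}, so x IS a limit point.
Collecting: A' = {r, s, v}.


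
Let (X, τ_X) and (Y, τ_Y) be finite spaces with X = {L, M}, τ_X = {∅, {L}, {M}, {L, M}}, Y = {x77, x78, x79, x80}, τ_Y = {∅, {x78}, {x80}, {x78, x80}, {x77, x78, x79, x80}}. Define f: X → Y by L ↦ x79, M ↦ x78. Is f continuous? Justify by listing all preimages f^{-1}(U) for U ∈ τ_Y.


f IS continuous.

Compute f^{-1}(U) for each U ∈ τ_Y:
  U = ∅: f^{-1}(U) = ∅ ∈ τ_X ✓.
  U = {x78}: f^{-1}(U) = {M} ∈ τ_X ✓.
  U = {x80}: f^{-1}(U) = ∅ ∈ τ_X ✓.
  U = {x78, x80}: f^{-1}(U) = {M} ∈ τ_X ✓.
  U = {x77, x78, x79, x80}: f^{-1}(U) = {L, M} ∈ τ_X ✓.
Every preimage lies in τ_X, so f IS continuous.


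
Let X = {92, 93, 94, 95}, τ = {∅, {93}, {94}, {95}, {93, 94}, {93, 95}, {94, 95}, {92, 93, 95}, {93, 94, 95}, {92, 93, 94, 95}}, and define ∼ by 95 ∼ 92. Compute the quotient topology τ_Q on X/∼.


X/∼ = {[92=95], [93], [94]}; |τ_Q| = 6.

Equivalence classes: [92=95], [93], [94].
Quotient map π: X → X/∼ sends 92 ↦ [92=95], 93 ↦ [93], 94 ↦ [94], 95 ↦ [92=95].
For each subset V ⊆ X/∼, compute π^{-1}(V) ⊆ X and check whether π^{-1}(V) ∈ τ. V is open in τ_Q iff π^{-1}(V) ∈ τ.
  V = {}: π^{-1}(V) = ∅ ∈ τ ✓.
  V = {[92=95]}: π^{-1}(V) = {92, 95} ∉ τ ✗.
  V = {[93]}: π^{-1}(V) = {93} ∈ τ ✓.
  V = {[92=95], [93]}: π^{-1}(V) = {92, 93, 95} ∈ τ ✓.
  V = {[94]}: π^{-1}(V) = {94} ∈ τ ✓.
  V = {[92=95], [94]}: π^{-1}(V) = {92, 94, 95} ∉ τ ✗.
  V = {[93], [94]}: π^{-1}(V) = {93, 94} ∈ τ ✓.
  V = {[92=95], [93], [94]}: π^{-1}(V) = {92, 93, 94, 95} ∈ τ ✓.
Open sets in the quotient: τ_Q = {{}, {[93]}, {[92=95], [93]}, {[94]}, {[93], [94]}, {[92=95], [93], [94]}} (6 elements).


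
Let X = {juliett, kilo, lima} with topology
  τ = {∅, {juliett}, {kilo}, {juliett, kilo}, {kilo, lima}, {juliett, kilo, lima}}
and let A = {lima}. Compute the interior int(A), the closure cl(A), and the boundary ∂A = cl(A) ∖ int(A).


int(A) = ∅, cl(A) = {lima}, ∂A = {lima}.

Closed sets in (X, τ) are complements of opens:
  closed(X, τ) = {∅, {juliett}, {lima}, {juliett, lima}, {kilo, lima}, {juliett, kilo, lima}}.
int(A) = ⋃ {U ∈ τ : U ⊆ A}. Opens contained in A: ∅.
Taking the union of these: int(A) = ∅.
cl(A) = ⋂ {C closed : A ⊆ C}. Closed sets containing A: {lima}, {juliett, lima}, {kilo, lima}, {juliett, kilo, lima}.
Intersecting these: cl(A) = {lima}.
∂A = cl(A) ∖ int(A) = {lima} ∖ ∅ = {lima}.


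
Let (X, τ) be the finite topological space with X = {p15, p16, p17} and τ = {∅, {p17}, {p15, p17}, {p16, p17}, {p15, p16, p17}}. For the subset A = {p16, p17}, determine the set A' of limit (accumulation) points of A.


A' = {p15, p16}

For each x ∈ X, list the open sets U ∈ τ with x ∈ U, then check whether U ∩ (A ∖ {x}) ≠ ∅ for every such U.
  x = p15: opens ∋ x are {p15, p17}, {p15, p16, p17}; each meets A ∖ {p15}, so x IS a limit point.
  x = p16: opens ∋ x are {p16, p17}, {p15, p16, p17}; each meets A ∖ {p16}, so x IS a limit point.
  x = p17: open {p17} ∋ x has {p17} ∩ (A ∖ {p17}) = ∅, so x is NOT a limit point.
Collecting: A' = {p15, p16}.


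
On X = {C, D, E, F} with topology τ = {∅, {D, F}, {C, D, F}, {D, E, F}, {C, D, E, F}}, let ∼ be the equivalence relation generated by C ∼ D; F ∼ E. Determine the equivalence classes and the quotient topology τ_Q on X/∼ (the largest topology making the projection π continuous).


X/∼ = {[C=D], [E=F]}; |τ_Q| = 2.

Equivalence classes: [C=D], [E=F].
Quotient map π: X → X/∼ sends C ↦ [C=D], D ↦ [C=D], E ↦ [E=F], F ↦ [E=F].
For each subset V ⊆ X/∼, compute π^{-1}(V) ⊆ X and check whether π^{-1}(V) ∈ τ. V is open in τ_Q iff π^{-1}(V) ∈ τ.
  V = {}: π^{-1}(V) = ∅ ∈ τ ✓.
  V = {[C=D]}: π^{-1}(V) = {C, D} ∉ τ ✗.
  V = {[E=F]}: π^{-1}(V) = {E, F} ∉ τ ✗.
  V = {[C=D], [E=F]}: π^{-1}(V) = {C, D, E, F} ∈ τ ✓.
Open sets in the quotient: τ_Q = {{}, {[C=D], [E=F]}} (2 elements).


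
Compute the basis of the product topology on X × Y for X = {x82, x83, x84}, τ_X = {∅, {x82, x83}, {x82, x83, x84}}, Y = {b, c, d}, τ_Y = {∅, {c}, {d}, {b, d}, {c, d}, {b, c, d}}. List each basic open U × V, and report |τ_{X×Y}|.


Basis B = {∅ × ∅, {x82, x83} × {c}, {x82, x83} × {d}, {x82, x83, x84} × {c}, {x82, x83, x84} × {d}, {x82, x83} × {b, d}, {x82, x83} × {c, d}, {x82, x83} × {b, c, d}, {x82, x83, x84} × {b, d}, {x82, x83, x84} × {c, d}, {x82, x83, x84} × {b, c, d}}; |τ_{X×Y}| = 18.

Enumerate products U × V with U ∈ τ_X, V ∈ τ_Y (deduplicated):
  ∅ × ∅ = {} (∅)
  {x82, x83} × {c} = {(x82,c), (x83,c)}
  {x82, x83} × {d} = {(x82,d), (x83,d)}
  {x82, x83, x84} × {c} = {(x82,c), (x83,c), (x84,c)}
  {x82, x83, x84} × {d} = {(x82,d), (x83,d), (x84,d)}
  {x82, x83} × {b, d} = {(x82,b), (x82,d), (x83,b), (x83,d)}
  {x82, x83} × {c, d} = {(x82,c), (x82,d), (x83,c), (x83,d)}
  {x82, x83} × {b, c, d} = {(x82,b), (x82,c), (x82,d), (x83,b), (x83,c), (x83,d)}
  {x82, x83, x84} × {b, d} = {(x82,b), (x82,d), (x83,b), (x83,d), (x84,b), (x84,d)}
  {x82, x83, x84} × {c, d} = {(x82,c), (x82,d), (x83,c), (x83,d), (x84,c), (x84,d)}
  {x82, x83, x84} × {b, c, d} = {(x82,b), (x82,c), (x82,d), (x83,b), (x83,c), (x83,d), (x84,b), (x84,c), (x84,d)}
These 11 distinct sets form the basis B.
Close under arbitrary unions to get τ_{X×Y}; counting gives |τ_{X×Y}| = 18.


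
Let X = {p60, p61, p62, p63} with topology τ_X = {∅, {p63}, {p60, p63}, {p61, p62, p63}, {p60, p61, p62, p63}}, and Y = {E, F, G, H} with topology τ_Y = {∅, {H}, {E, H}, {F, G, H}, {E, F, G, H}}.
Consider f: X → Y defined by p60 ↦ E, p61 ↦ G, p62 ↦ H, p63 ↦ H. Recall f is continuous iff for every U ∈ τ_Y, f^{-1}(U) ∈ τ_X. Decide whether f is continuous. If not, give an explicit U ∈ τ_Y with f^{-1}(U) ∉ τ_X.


f is NOT continuous.

Compute f^{-1}(U) for each U ∈ τ_Y:
  U = ∅: f^{-1}(U) = ∅ ∈ τ_X ✓.
  U = {H}: f^{-1}(U) = {p62, p63} ∉ τ_X ✗.
  U = {E, H}: f^{-1}(U) = {p60, p62, p63} ∉ τ_X ✗.
  U = {F, G, H}: f^{-1}(U) = {p61, p62, p63} ∈ τ_X ✓.
  U = {E, F, G, H}: f^{-1}(U) = {p60, p61, p62, p63} ∈ τ_X ✓.
Found U = {H} with f^{-1}(U) = {p62, p63} not in τ_X. Therefore f is NOT continuous.


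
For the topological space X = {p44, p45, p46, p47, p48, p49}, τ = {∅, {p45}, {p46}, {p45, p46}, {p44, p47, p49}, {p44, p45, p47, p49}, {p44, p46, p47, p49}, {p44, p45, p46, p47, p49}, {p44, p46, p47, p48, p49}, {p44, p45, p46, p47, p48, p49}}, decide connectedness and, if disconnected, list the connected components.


(X, τ) is disconnected; components = [{p45}, {p44, p46, p47, p48, p49}].

Find clopen sets (U ∈ τ with X ∖ U ∈ τ):
  U = ∅, X ∖ U = {p44, p45, p46, p47, p48, p49} — both open, so U is clopen.
  U = {p45}, X ∖ U = {p44, p46, p47, p48, p49} — both open, so U is clopen.
  U = {p44, p46, p47, p48, p49}, X ∖ U = {p45} — both open, so U is clopen.
  U = {p44, p45, p46, p47, p48, p49}, X ∖ U = ∅ — both open, so U is clopen.
Nontrivial clopen(s) exist: e.g. {p44, p46, p47, p48, p49}. So (X, τ) is disconnected.
Compute connected components by grouping points that agree on all clopens:
  component: {p45}
  component: {p44, p46, p47, p48, p49}


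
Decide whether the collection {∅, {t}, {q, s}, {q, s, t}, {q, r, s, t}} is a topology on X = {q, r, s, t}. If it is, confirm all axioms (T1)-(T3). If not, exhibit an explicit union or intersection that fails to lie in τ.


τ IS a topology on X.

Axiom (T1): ∅ ∈ τ? Yes; X ∈ τ? Yes.
Axiom (T2/T3): check pairwise unions and intersections of members of τ.
All pairwise intersections and unions checked — each lies in τ. Therefore τ satisfies (T1), (T2), (T3): it IS a topology on X.
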